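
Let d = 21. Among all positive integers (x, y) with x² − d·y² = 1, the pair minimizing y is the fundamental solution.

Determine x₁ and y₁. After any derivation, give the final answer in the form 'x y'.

55 12

d=21: √d = [4; 1,1,2,1,1,8] (ℓ=6, even), read p_5/q_5
k=0  a_k=4  p_k/q_k = 4/1
k=1  a_k=1  p_k/q_k = 5/1
k=2  a_k=1  p_k/q_k = 9/2
k=3  a_k=2  p_k/q_k = 23/5
k=4  a_k=1  p_k/q_k = 32/7
k=5  a_k=1  p_k/q_k = 55/12
→ (55, 12).  Check: 55²=3025, 21·12²=3024, difference 1.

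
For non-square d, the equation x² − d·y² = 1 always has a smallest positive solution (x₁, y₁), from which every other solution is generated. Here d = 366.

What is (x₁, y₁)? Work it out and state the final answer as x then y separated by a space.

d=366: √d = [19; 7,1,1,1,2,12,2,1,1,1,7,38] (ℓ=12, even), read p_11/q_11
i=0: a=19 ⇒ p=19, q=1
i=1: a=7 ⇒ p=134, q=7
i=2: a=1 ⇒ p=153, q=8
i=3: a=1 ⇒ p=287, q=15
i=4: a=1 ⇒ p=440, q=23
i=5: a=2 ⇒ p=1167, q=61
i=6: a=12 ⇒ p=14444, q=755
i=7: a=2 ⇒ p=30055, q=1571
…
i=9: a=1 ⇒ p=74554, q=3897
i=10: a=1 ⇒ p=119053, q=6223
i=11: a=7 ⇒ p=907925, q=47458
→ (907925, 47458).  Check: 907925²=824327805625, 366·47458²=824327805624, difference 1.

907925 47458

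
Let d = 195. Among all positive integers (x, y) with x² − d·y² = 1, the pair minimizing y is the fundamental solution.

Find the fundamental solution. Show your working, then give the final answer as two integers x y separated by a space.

14 1

d=195: √d = [13; 1,26] (ℓ=2, even), read p_1/q_1
i=0: a=13 ⇒ p=13, q=1
i=1: a=1 ⇒ p=14, q=1
→ (14, 1).  Check: 14²=196, 195·1²=195, difference 1.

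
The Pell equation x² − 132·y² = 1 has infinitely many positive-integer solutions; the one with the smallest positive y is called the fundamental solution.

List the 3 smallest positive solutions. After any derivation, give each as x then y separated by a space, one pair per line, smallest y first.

23 2
1057 92
48599 4230

[11; 2,22] for √132; ℓ=2 ⇒ convergent index 1
k=0  a_k=11  p_k/q_k = 11/1
k=1  a_k=2  p_k/q_k = 23/2
→ (23, 2).  Check: 23²=529, 132·2²=528, difference 1.
k=2:  x_2 = 23·23+132·2·2 = 1057,  y_2 = 23·2+2·23 = 92
k=3:  x_3 = 23·1057+132·2·92 = 48599,  y_3 = 23·92+2·1057 = 4230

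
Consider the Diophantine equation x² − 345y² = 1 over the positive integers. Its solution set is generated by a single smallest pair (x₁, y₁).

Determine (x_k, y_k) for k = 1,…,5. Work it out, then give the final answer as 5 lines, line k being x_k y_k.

d=345: √d = [18; 1,1,2,1,6,1,2,1,1,36] (ℓ=10, even), read p_9/q_9
i=0: a=18 ⇒ p=18, q=1
…
i=2: a=1 ⇒ p=37, q=2
i=3: a=2 ⇒ p=93, q=5
…
i=5: a=6 ⇒ p=873, q=47
i=6: a=1 ⇒ p=1003, q=54
i=7: a=2 ⇒ p=2879, q=155
i=8: a=1 ⇒ p=3882, q=209
i=9: a=1 ⇒ p=6761, q=364
fundamental: x₁=6761, y₁=364  (since 45711121 − 345·132496 = 1)
(x_2, y_2) = (6761·6761 + 345·364·364, 6761·364 + 364·6761) = (91422241, 4922008)
(x_3, y_3) = (6761·91422241 + 345·364·4922008, 6761·4922008 + 364·91422241) = (1236211536041, 66555391812)
(x_4, y_4) = (6761·1236211536041 + 345·364·66555391812, 6761·66555391812 + 364·1236211536041) = (16716052298924161, 899962003159856)
(x_5, y_5) = (6761·16716052298924161 + 345·364·899962003159856, 6761·899962003159856 + 364·16716052298924161) = (226034457949840969001, 12169286140172181020)

6761 364
91422241 4922008
1236211536041 66555391812
16716052298924161 899962003159856
226034457949840969001 12169286140172181020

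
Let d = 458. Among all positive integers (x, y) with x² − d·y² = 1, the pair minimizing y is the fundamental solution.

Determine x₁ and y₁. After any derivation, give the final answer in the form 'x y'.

22899 1070

√458 = [21; 2,2,42, …], period ℓ=3 (odd) → k=5
k=0  a_k=21  p_k/q_k = 21/1
…
k=2  a_k=2  p_k/q_k = 107/5
…
k=4  a_k=2  p_k/q_k = 9181/429
k=5  a_k=2  p_k/q_k = 22899/1070
(x₁, y₁) = (22899, 1070);  22899² − 458·1070² = 1 ✓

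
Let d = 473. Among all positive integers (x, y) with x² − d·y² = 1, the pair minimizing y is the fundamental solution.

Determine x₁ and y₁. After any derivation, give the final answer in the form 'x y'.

√473 → a₀=21, period (1,2,1,42); ℓ=4 even so k=3
step 0: (21, 1)  from 21·(1,0) + (0,1)
step 1: (22, 1)  from 1·(21,1) + (1,0)
step 2: (65, 3)  from 2·(22,1) + (21,1)
step 3: (87, 4)  from 1·(65,3) + (22,1)
fundamental: x₁=87, y₁=4  (since 7569 − 473·16 = 1)

87 4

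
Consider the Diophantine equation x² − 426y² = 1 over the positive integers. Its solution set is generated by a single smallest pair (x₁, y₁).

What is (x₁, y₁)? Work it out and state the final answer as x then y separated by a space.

88751 4300

[20; 1,1,1,3,2,6,2,3,1,1,1,40] for √426; ℓ=12 ⇒ convergent index 11
step 0: (20, 1)  from 20·(1,0) + (0,1)
…
step 5: (516, 25)  from 2·(227,11) + (62,3)
step 6: (3323, 161)  from 6·(516,25) + (227,11)
step 7: (7162, 347)  from 2·(3323,161) + (516,25)
…
step 10: (56780, 2751)  from 1·(31971,1549) + (24809,1202)
step 11: (88751, 4300)  from 1·(56780,2751) + (31971,1549)
(x₁, y₁) = (88751, 4300);  88751² − 426·4300² = 1 ✓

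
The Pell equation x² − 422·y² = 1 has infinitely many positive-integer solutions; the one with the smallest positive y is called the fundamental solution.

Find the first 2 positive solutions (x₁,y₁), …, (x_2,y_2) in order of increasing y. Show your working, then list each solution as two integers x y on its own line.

7022501 341850
98631040590001 4801283933700

d=422: √d = [20; 1,1,5,2,1,…,1,1,40] (ℓ=14, even), read p_13/q_13
a_0=20:  p_0=20·1+0=20,  q_0=20·0+1=1
a_1=1:  p_1=1·20+1=21,  q_1=1·1+0=1
a_2=1:  p_2=1·21+20=41,  q_2=1·1+1=2
a_3=5:  p_3=5·41+21=226,  q_3=5·2+1=11
a_4=2:  p_4=2·226+41=493,  q_4=2·11+2=24
…
a_7=20:  p_7=20·2650+719=53719,  q_7=20·129+35=2615
…
a_9=1:  p_9=1·163807+53719=217526,  q_9=1·7974+2615=10589
a_10=2:  p_10=2·217526+163807=598859,  q_10=2·10589+7974=29152
a_11=5:  p_11=5·598859+217526=3211821,  q_11=5·29152+10589=156349
a_12=1:  p_12=1·3211821+598859=3810680,  q_12=1·156349+29152=185501
a_13=1:  p_13=1·3810680+3211821=7022501,  q_13=1·185501+156349=341850
fundamental: x₁=7022501, y₁=341850  (since 49315520295001 − 422·116861422500 = 1)
(7022501+341850√422)^2 = 98631040590001 + 4801283933700√422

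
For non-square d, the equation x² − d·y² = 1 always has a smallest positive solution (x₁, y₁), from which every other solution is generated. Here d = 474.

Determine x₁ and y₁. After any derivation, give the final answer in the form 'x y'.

193549 8890

[21; 1,3,2,1,1,…,3,1,42] for √474; ℓ=14 ⇒ convergent index 13
step 0: (21, 1)  from 21·(1,0) + (0,1)
…
step 5: (479, 22)  from 1·(283,13) + (196,9)
…
step 8: (5813, 267)  from 1·(5051,232) + (762,35)
step 9: (10864, 499)  from 1·(5813,267) + (5051,232)
step 10: (16677, 766)  from 1·(10864,499) + (5813,267)
step 11: (44218, 2031)  from 2·(16677,766) + (10864,499)
step 12: (149331, 6859)  from 3·(44218,2031) + (16677,766)
step 13: (193549, 8890)  from 1·(149331,6859) + (44218,2031)
→ (193549, 8890).  Check: 193549²=37461215401, 474·8890²=37461215400, difference 1.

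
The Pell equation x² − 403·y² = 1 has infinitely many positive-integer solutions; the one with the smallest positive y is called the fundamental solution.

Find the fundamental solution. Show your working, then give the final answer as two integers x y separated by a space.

669878 33369

√403 = [20; 13,2,1,3,1,3,1,2,13,40, …], period ℓ=10 (even) → k=9
k=0  a_k=20  p_k/q_k = 20/1
…
k=2  a_k=2  p_k/q_k = 542/27
…
k=8  a_k=2  p_k/q_k = 50147/2498
k=9  a_k=13  p_k/q_k = 669878/33369
fundamental: x₁=669878, y₁=33369  (since 448736534884 − 403·1113490161 = 1)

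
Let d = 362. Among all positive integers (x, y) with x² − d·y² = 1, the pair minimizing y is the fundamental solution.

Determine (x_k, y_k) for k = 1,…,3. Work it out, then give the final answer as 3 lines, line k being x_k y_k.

723 38
1045457 54948
1511730099 79454770

[19; 38] for √362; ℓ=1 ⇒ convergent index 1
step 0: (19, 1)  from 19·(1,0) + (0,1)
step 1: (723, 38)  from 38·(19,1) + (1,0)
→ (723, 38).  Check: 723²=522729, 362·38²=522728, difference 1.
n=2: (723,38)∘(723,38) = (723·723+362·38·38, 723·38+38·723) = (1045457,54948)
n=3: (1045457,54948)∘(723,38) = (723·1045457+362·38·54948, 723·54948+38·1045457) = (1511730099,79454770)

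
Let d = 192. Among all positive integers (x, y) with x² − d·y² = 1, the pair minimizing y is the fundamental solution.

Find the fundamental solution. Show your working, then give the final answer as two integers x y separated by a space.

97 7

√192 → a₀=13, period (1,5,1,26); ℓ=4 even so k=3
a_0=13:  p_0=13·1+0=13,  q_0=13·0+1=1
…
a_2=5:  p_2=5·14+13=83,  q_2=5·1+1=6
a_3=1:  p_3=1·83+14=97,  q_3=1·6+1=7
→ (97, 7).  Check: 97²=9409, 192·7²=9408, difference 1.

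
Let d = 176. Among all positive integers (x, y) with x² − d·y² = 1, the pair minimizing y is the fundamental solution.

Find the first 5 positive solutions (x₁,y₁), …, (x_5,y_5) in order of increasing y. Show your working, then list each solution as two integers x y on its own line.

√176 → a₀=13, period (3,1,3,26); ℓ=4 even so k=3
k=0  a_k=13  p_k/q_k = 13/1
k=1  a_k=3  p_k/q_k = 40/3
k=2  a_k=1  p_k/q_k = 53/4
k=3  a_k=3  p_k/q_k = 199/15
→ (199, 15).  Check: 199²=39601, 176·15²=39600, difference 1.
n=2: (199,15)∘(199,15) = (199·199+176·15·15, 199·15+15·199) = (79201,5970)
n=3: (79201,5970)∘(199,15) = (199·79201+176·15·5970, 199·5970+15·79201) = (31521799,2376045)
n=4: (31521799,2376045)∘(199,15) = (199·31521799+176·15·2376045, 199·2376045+15·31521799) = (12545596801,945659940)
n=5: (12545596801,945659940)∘(199,15) = (199·12545596801+176·15·945659940, 199·945659940+15·12545596801) = (4993116004999,376370280075)

199 15
79201 5970
31521799 2376045
12545596801 945659940
4993116004999 376370280075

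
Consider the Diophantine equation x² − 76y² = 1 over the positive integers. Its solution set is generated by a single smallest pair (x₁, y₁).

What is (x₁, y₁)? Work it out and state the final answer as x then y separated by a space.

57799 6630

√76 = [8; 1,2,1,1,5,4,5,1,1,2,1,16, …], period ℓ=12 (even) → k=11
step 0: (8, 1)  from 8·(1,0) + (0,1)
…
step 4: (61, 7)  from 1·(35,4) + (26,3)
…
step 7: (7445, 854)  from 5·(1421,163) + (340,39)
step 8: (8866, 1017)  from 1·(7445,854) + (1421,163)
step 9: (16311, 1871)  from 1·(8866,1017) + (7445,854)
step 10: (41488, 4759)  from 2·(16311,1871) + (8866,1017)
step 11: (57799, 6630)  from 1·(41488,4759) + (16311,1871)
fundamental: x₁=57799, y₁=6630  (since 3340724401 − 76·43956900 = 1)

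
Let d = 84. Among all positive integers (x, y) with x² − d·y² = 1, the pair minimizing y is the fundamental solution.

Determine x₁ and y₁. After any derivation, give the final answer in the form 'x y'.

55 6

d=84: √d = [9; 6,18] (ℓ=2, even), read p_1/q_1
a_0=9:  p_0=9·1+0=9,  q_0=9·0+1=1
a_1=6:  p_1=6·9+1=55,  q_1=6·1+0=6
(x₁, y₁) = (55, 6);  55² − 84·6² = 1 ✓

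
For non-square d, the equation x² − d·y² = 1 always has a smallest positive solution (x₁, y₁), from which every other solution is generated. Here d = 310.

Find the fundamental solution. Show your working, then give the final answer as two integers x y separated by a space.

848719 48204

d=310: √d = [17; 1,1,1,1,5,…,1,1,34] (ℓ=16, even), read p_15/q_15
step 0: (17, 1)  from 17·(1,0) + (0,1)
step 1: (18, 1)  from 1·(17,1) + (1,0)
step 2: (35, 2)  from 1·(18,1) + (17,1)
step 3: (53, 3)  from 1·(35,2) + (18,1)
…
step 6: (1567, 89)  from 3·(493,28) + (88,5)
…
step 9: (7747, 440)  from 1·(5687,323) + (2060,117)
…
step 11: (152387, 8655)  from 5·(28928,1643) + (7747,440)
…
step 14: (515017, 29251)  from 1·(333702,18953) + (181315,10298)
step 15: (848719, 48204)  from 1·(515017,29251) + (333702,18953)
(x₁, y₁) = (848719, 48204);  848719² − 310·48204² = 1 ✓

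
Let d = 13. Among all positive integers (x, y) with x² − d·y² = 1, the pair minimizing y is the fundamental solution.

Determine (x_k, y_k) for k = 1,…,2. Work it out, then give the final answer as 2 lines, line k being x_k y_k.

649 180
842401 233640

√13 = [3; 1,1,1,1,6, …], period ℓ=5 (odd) → k=9
step 0: (3, 1)  from 3·(1,0) + (0,1)
step 1: (4, 1)  from 1·(3,1) + (1,0)
step 2: (7, 2)  from 1·(4,1) + (3,1)
step 3: (11, 3)  from 1·(7,2) + (4,1)
step 4: (18, 5)  from 1·(11,3) + (7,2)
step 5: (119, 33)  from 6·(18,5) + (11,3)
step 6: (137, 38)  from 1·(119,33) + (18,5)
…
step 8: (393, 109)  from 1·(256,71) + (137,38)
step 9: (649, 180)  from 1·(393,109) + (256,71)
→ (649, 180).  Check: 649²=421201, 13·180²=421200, difference 1.
(649+180√13)^2 = 842401 + 233640√13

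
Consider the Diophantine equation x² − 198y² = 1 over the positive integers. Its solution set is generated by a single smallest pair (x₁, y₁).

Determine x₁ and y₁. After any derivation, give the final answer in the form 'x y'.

[14; 14,28] for √198; ℓ=2 ⇒ convergent index 1
i=0: a=14 ⇒ p=14, q=1
i=1: a=14 ⇒ p=197, q=14
fundamental: x₁=197, y₁=14  (since 38809 − 198·196 = 1)

197 14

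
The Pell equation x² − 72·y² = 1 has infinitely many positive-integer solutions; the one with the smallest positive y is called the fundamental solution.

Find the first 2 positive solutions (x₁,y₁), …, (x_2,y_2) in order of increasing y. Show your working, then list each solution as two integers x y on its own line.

√72 → a₀=8, period (2,16); ℓ=2 even so k=1
i=0: a=8 ⇒ p=8, q=1
i=1: a=2 ⇒ p=17, q=2
fundamental: x₁=17, y₁=2  (since 289 − 72·4 = 1)
(17+2√72)^2 = 577 + 68√72

17 2
577 68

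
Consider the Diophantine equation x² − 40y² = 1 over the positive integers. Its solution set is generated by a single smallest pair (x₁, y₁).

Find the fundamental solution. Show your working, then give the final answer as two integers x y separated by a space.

[6; 3,12] for √40; ℓ=2 ⇒ convergent index 1
k=0  a_k=6  p_k/q_k = 6/1
k=1  a_k=3  p_k/q_k = 19/3
(x₁, y₁) = (19, 3);  19² − 40·3² = 1 ✓

19 3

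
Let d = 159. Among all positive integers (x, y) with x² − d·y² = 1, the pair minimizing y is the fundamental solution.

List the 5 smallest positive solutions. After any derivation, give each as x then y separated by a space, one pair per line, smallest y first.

1324 105
3505951 278040
9283756924 736249815
24583384828801 1949589232080
65096793742908124 5162511550298025

[12; 1,1,1,1,3,1,1,1,1,24] for √159; ℓ=10 ⇒ convergent index 9
k=0  a_k=12  p_k/q_k = 12/1
…
k=3  a_k=1  p_k/q_k = 38/3
…
k=5  a_k=3  p_k/q_k = 227/18
…
k=7  a_k=1  p_k/q_k = 517/41
k=8  a_k=1  p_k/q_k = 807/64
k=9  a_k=1  p_k/q_k = 1324/105
fundamental: x₁=1324, y₁=105  (since 1752976 − 159·11025 = 1)
(1324+105√159)^2 = 3505951 + 278040√159
(1324+105√159)^3 = 9283756924 + 736249815√159
(1324+105√159)^4 = 24583384828801 + 1949589232080√159
(1324+105√159)^5 = 65096793742908124 + 5162511550298025√159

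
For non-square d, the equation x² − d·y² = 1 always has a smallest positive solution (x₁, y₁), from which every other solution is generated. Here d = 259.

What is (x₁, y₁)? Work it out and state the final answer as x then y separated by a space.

847225 52644

√259 = [16; 10,1,2,3,4,3,2,1,10,32, …], period ℓ=10 (even) → k=9
i=0: a=16 ⇒ p=16, q=1
…
i=2: a=1 ⇒ p=177, q=11
…
i=4: a=3 ⇒ p=1722, q=107
…
i=8: a=1 ⇒ p=79196, q=4921
i=9: a=10 ⇒ p=847225, q=52644
(x₁, y₁) = (847225, 52644);  847225² − 259·52644² = 1 ✓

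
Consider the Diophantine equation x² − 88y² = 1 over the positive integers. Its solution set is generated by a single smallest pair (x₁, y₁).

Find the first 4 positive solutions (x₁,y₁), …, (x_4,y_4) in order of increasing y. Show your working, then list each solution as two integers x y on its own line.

197 21
77617 8274
30580901 3259935
12048797377 1284406116

√88 → a₀=9, period (2,1,1,1,2,18); ℓ=6 even so k=5
a_0=9:  p_0=9·1+0=9,  q_0=9·0+1=1
a_1=2:  p_1=2·9+1=19,  q_1=2·1+0=2
a_2=1:  p_2=1·19+9=28,  q_2=1·2+1=3
a_3=1:  p_3=1·28+19=47,  q_3=1·3+2=5
a_4=1:  p_4=1·47+28=75,  q_4=1·5+3=8
a_5=2:  p_5=2·75+47=197,  q_5=2·8+5=21
(x₁, y₁) = (197, 21);  197² − 88·21² = 1 ✓
(x_2, y_2) = (197·197 + 88·21·21, 197·21 + 21·197) = (77617, 8274)
(x_3, y_3) = (197·77617 + 88·21·8274, 197·8274 + 21·77617) = (30580901, 3259935)
(x_4, y_4) = (197·30580901 + 88·21·3259935, 197·3259935 + 21·30580901) = (12048797377, 1284406116)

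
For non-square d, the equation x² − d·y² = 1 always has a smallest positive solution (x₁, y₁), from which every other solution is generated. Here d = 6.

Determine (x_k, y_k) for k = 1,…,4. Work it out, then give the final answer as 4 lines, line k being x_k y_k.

5 2
49 20
485 198
4801 1960

√6 = [2; 2,4, …], period ℓ=2 (even) → k=1
a_0=2:  p_0=2·1+0=2,  q_0=2·0+1=1
a_1=2:  p_1=2·2+1=5,  q_1=2·1+0=2
fundamental: x₁=5, y₁=2  (since 25 − 6·4 = 1)
(5+2√6)^2 = 49 + 20√6
(5+2√6)^3 = 485 + 198√6
(5+2√6)^4 = 4801 + 1960√6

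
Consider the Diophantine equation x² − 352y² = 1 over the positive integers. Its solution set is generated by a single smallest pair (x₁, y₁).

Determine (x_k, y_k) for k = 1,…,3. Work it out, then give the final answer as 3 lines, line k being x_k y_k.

77617 4137
12048797377 642203058
1870383011943601 99691749501435

√352 → a₀=18, period (1,3,5,9,5,3,1,36); ℓ=8 even so k=7
k=0  a_k=18  p_k/q_k = 18/1
k=1  a_k=1  p_k/q_k = 19/1
…
k=3  a_k=5  p_k/q_k = 394/21
k=4  a_k=9  p_k/q_k = 3621/193
k=5  a_k=5  p_k/q_k = 18499/986
k=6  a_k=3  p_k/q_k = 59118/3151
k=7  a_k=1  p_k/q_k = 77617/4137
→ (77617, 4137).  Check: 77617²=6024398689, 352·4137²=6024398688, difference 1.
(x_2, y_2) = (77617·77617 + 352·4137·4137, 77617·4137 + 4137·77617) = (12048797377, 642203058)
(x_3, y_3) = (77617·12048797377 + 352·4137·642203058, 77617·642203058 + 4137·12048797377) = (1870383011943601, 99691749501435)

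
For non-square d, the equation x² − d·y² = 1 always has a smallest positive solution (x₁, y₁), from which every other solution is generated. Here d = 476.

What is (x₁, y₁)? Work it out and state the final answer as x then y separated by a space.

√476 → a₀=21, period (1,4,2,10,2,4,1,42); ℓ=8 even so k=7
step 0: (21, 1)  from 21·(1,0) + (0,1)
step 1: (22, 1)  from 1·(21,1) + (1,0)
…
step 5: (5258, 241)  from 2·(2509,115) + (240,11)
step 6: (23541, 1079)  from 4·(5258,241) + (2509,115)
step 7: (28799, 1320)  from 1·(23541,1079) + (5258,241)
(x₁, y₁) = (28799, 1320);  28799² − 476·1320² = 1 ✓

28799 1320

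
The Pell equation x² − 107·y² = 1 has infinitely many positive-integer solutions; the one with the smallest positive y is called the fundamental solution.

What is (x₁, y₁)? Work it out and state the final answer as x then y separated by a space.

√107 = [10; 2,1,9,1,2,20, …], period ℓ=6 (even) → k=5
step 0: (10, 1)  from 10·(1,0) + (0,1)
…
step 4: (331, 32)  from 1·(300,29) + (31,3)
step 5: (962, 93)  from 2·(331,32) + (300,29)
fundamental: x₁=962, y₁=93  (since 925444 − 107·8649 = 1)

962 93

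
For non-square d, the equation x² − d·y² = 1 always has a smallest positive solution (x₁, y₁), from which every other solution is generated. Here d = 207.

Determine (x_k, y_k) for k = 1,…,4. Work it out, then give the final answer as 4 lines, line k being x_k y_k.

d=207: √d = [14; 2,1,1,2,1,1,2,28] (ℓ=8, even), read p_7/q_7
step 0: (14, 1)  from 14·(1,0) + (0,1)
…
step 2: (43, 3)  from 1·(29,2) + (14,1)
step 3: (72, 5)  from 1·(43,3) + (29,2)
step 4: (187, 13)  from 2·(72,5) + (43,3)
…
step 6: (446, 31)  from 1·(259,18) + (187,13)
step 7: (1151, 80)  from 2·(446,31) + (259,18)
→ (1151, 80).  Check: 1151²=1324801, 207·80²=1324800, difference 1.
(x_2, y_2) = (1151·1151 + 207·80·80, 1151·80 + 80·1151) = (2649601, 184160)
(x_3, y_3) = (1151·2649601 + 207·80·184160, 1151·184160 + 80·2649601) = (6099380351, 423936240)
(x_4, y_4) = (1151·6099380351 + 207·80·423936240, 1151·423936240 + 80·6099380351) = (14040770918401, 975901040320)

1151 80
2649601 184160
6099380351 423936240
14040770918401 975901040320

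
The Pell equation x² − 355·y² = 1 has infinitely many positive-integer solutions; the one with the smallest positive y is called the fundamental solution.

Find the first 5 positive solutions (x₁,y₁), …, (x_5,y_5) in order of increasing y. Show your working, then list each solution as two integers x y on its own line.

954809 50676
1823320452961 96771801768
3481845556741524089 184797174548553948
6648994948371812427335041 352892010866963721270096
12697040435316401858305944800249 673888936007564730309809629380

√355 → a₀=18, period (1,5,3,3,1,6,1,3,3,5,1,36); ℓ=12 even so k=11
a_0=18:  p_0=18·1+0=18,  q_0=18·0+1=1
a_1=1:  p_1=1·18+1=19,  q_1=1·1+0=1
…
a_3=3:  p_3=3·113+19=358,  q_3=3·6+1=19
a_4=3:  p_4=3·358+113=1187,  q_4=3·19+6=63
a_5=1:  p_5=1·1187+358=1545,  q_5=1·63+19=82
a_6=6:  p_6=6·1545+1187=10457,  q_6=6·82+63=555
a_7=1:  p_7=1·10457+1545=12002,  q_7=1·555+82=637
…
a_10=5:  p_10=5·151391+46463=803418,  q_10=5·8035+2466=42641
a_11=1:  p_11=1·803418+151391=954809,  q_11=1·42641+8035=50676
→ (954809, 50676).  Check: 954809²=911660226481, 355·50676²=911660226480, difference 1.
n=2: (954809,50676)∘(954809,50676) = (954809·954809+355·50676·50676, 954809·50676+50676·954809) = (1823320452961,96771801768)
n=3: (1823320452961,96771801768)∘(954809,50676) = (954809·1823320452961+355·50676·96771801768, 954809·96771801768+50676·1823320452961) = (3481845556741524089,184797174548553948)
n=4: (3481845556741524089,184797174548553948)∘(954809,50676) = (954809·3481845556741524089+355·50676·184797174548553948, 954809·184797174548553948+50676·3481845556741524089) = (6648994948371812427335041,352892010866963721270096)
n=5: (6648994948371812427335041,352892010866963721270096)∘(954809,50676) = (954809·6648994948371812427335041+355·50676·352892010866963721270096, 954809·352892010866963721270096+50676·6648994948371812427335041) = (12697040435316401858305944800249,673888936007564730309809629380)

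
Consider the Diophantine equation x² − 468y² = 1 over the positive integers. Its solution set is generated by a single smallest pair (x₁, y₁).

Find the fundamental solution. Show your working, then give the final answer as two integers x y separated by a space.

649 30

d=468: √d = [21; 1,1,1,2,1,1,1,42] (ℓ=8, even), read p_7/q_7
i=0: a=21 ⇒ p=21, q=1
i=1: a=1 ⇒ p=22, q=1
i=2: a=1 ⇒ p=43, q=2
…
i=6: a=1 ⇒ p=411, q=19
i=7: a=1 ⇒ p=649, q=30
fundamental: x₁=649, y₁=30  (since 421201 − 468·900 = 1)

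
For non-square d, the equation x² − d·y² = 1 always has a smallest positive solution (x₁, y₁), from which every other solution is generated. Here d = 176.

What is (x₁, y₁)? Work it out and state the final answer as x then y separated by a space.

√176 = [13; 3,1,3,26, …], period ℓ=4 (even) → k=3
i=0: a=13 ⇒ p=13, q=1
…
i=2: a=1 ⇒ p=53, q=4
i=3: a=3 ⇒ p=199, q=15
→ (199, 15).  Check: 199²=39601, 176·15²=39600, difference 1.

199 15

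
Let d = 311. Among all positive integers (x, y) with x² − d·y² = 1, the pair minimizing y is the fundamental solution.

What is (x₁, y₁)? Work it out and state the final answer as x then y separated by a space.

[17; 1,1,1,2,1,…,1,1,34] for √311; ℓ=16 ⇒ convergent index 15
i=0: a=17 ⇒ p=17, q=1
…
i=2: a=1 ⇒ p=35, q=2
i=3: a=1 ⇒ p=53, q=3
…
i=6: a=6 ⇒ p=1305, q=74
…
i=8: a=17 ⇒ p=71158, q=4035
i=9: a=3 ⇒ p=217583, q=12338
i=10: a=6 ⇒ p=1376656, q=78063
i=11: a=1 ⇒ p=1594239, q=90401
…
i=13: a=1 ⇒ p=6159373, q=349266
i=14: a=1 ⇒ p=10724507, q=608131
i=15: a=1 ⇒ p=16883880, q=957397
(x₁, y₁) = (16883880, 957397);  16883880² − 311·957397² = 1 ✓

16883880 957397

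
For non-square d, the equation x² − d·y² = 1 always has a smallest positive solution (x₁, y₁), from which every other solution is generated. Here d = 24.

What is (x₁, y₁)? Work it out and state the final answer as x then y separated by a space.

[4; 1,8] for √24; ℓ=2 ⇒ convergent index 1
i=0: a=4 ⇒ p=4, q=1
i=1: a=1 ⇒ p=5, q=1
(x₁, y₁) = (5, 1);  5² − 24·1² = 1 ✓

5 1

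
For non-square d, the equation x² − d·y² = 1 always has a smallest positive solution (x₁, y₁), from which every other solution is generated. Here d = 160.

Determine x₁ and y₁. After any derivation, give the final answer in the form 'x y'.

721 57

d=160: √d = [12; 1,1,1,5,1,1,1,24] (ℓ=8, even), read p_7/q_7
a_0=12:  p_0=12·1+0=12,  q_0=12·0+1=1
a_1=1:  p_1=1·12+1=13,  q_1=1·1+0=1
a_2=1:  p_2=1·13+12=25,  q_2=1·1+1=2
a_3=1:  p_3=1·25+13=38,  q_3=1·2+1=3
a_4=5:  p_4=5·38+25=215,  q_4=5·3+2=17
…
a_6=1:  p_6=1·253+215=468,  q_6=1·20+17=37
a_7=1:  p_7=1·468+253=721,  q_7=1·37+20=57
(x₁, y₁) = (721, 57);  721² − 160·57² = 1 ✓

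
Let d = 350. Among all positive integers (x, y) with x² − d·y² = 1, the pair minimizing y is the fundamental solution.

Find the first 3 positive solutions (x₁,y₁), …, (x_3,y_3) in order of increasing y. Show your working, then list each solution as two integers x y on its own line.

[18; 1,2,2,2,1,36] for √350; ℓ=6 ⇒ convergent index 5
step 0: (18, 1)  from 18·(1,0) + (0,1)
…
step 2: (56, 3)  from 2·(19,1) + (18,1)
…
step 4: (318, 17)  from 2·(131,7) + (56,3)
step 5: (449, 24)  from 1·(318,17) + (131,7)
→ (449, 24).  Check: 449²=201601, 350·24²=201600, difference 1.
n=2: (449,24)∘(449,24) = (449·449+350·24·24, 449·24+24·449) = (403201,21552)
n=3: (403201,21552)∘(449,24) = (449·403201+350·24·21552, 449·21552+24·403201) = (362074049,19353672)

449 24
403201 21552
362074049 19353672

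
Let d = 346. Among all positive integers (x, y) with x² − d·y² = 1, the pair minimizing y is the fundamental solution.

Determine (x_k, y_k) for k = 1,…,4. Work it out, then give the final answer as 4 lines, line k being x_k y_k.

17299 930
598510801 32176140
20707276675699 1113230090790
716430357827323201 38515534648976280

[18; 1,1,1,1,36] for √346; ℓ=5 ⇒ convergent index 9
step 0: (18, 1)  from 18·(1,0) + (0,1)
…
step 2: (37, 2)  from 1·(19,1) + (18,1)
step 3: (56, 3)  from 1·(37,2) + (19,1)
step 4: (93, 5)  from 1·(56,3) + (37,2)
step 5: (3404, 183)  from 36·(93,5) + (56,3)
step 6: (3497, 188)  from 1·(3404,183) + (93,5)
step 7: (6901, 371)  from 1·(3497,188) + (3404,183)
step 8: (10398, 559)  from 1·(6901,371) + (3497,188)
step 9: (17299, 930)  from 1·(10398,559) + (6901,371)
fundamental: x₁=17299, y₁=930  (since 299255401 − 346·864900 = 1)
k=2:  x_2 = 17299·17299+346·930·930 = 598510801,  y_2 = 17299·930+930·17299 = 32176140
k=3:  x_3 = 17299·598510801+346·930·32176140 = 20707276675699,  y_3 = 17299·32176140+930·598510801 = 1113230090790
k=4:  x_4 = 17299·20707276675699+346·930·1113230090790 = 716430357827323201,  y_4 = 17299·1113230090790+930·20707276675699 = 38515534648976280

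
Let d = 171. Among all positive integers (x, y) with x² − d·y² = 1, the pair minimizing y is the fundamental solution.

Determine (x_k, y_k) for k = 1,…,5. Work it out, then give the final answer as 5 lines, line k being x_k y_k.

[13; 13,26] for √171; ℓ=2 ⇒ convergent index 1
k=0  a_k=13  p_k/q_k = 13/1
k=1  a_k=13  p_k/q_k = 170/13
→ (170, 13).  Check: 170²=28900, 171·13²=28899, difference 1.
(170+13√171)^2 = 57799 + 4420√171
(170+13√171)^3 = 19651490 + 1502787√171
(170+13√171)^4 = 6681448801 + 510943160√171
(170+13√171)^5 = 2271672940850 + 173719171613√171

170 13
57799 4420
19651490 1502787
6681448801 510943160
2271672940850 173719171613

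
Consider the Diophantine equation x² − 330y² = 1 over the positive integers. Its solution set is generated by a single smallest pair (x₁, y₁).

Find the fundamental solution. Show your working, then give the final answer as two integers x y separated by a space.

√330 = [18; 6,36, …], period ℓ=2 (even) → k=1
k=0  a_k=18  p_k/q_k = 18/1
k=1  a_k=6  p_k/q_k = 109/6
(x₁, y₁) = (109, 6);  109² − 330·6² = 1 ✓

109 6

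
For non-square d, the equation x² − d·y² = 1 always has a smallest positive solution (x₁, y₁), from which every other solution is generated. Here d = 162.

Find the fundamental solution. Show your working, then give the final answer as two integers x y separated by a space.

19601 1540

d=162: √d = [12; 1,2,1,2,12,2,1,2,1,24] (ℓ=10, even), read p_9/q_9
i=0: a=12 ⇒ p=12, q=1
i=1: a=1 ⇒ p=13, q=1
i=2: a=2 ⇒ p=38, q=3
i=3: a=1 ⇒ p=51, q=4
i=4: a=2 ⇒ p=140, q=11
i=5: a=12 ⇒ p=1731, q=136
…
i=7: a=1 ⇒ p=5333, q=419
i=8: a=2 ⇒ p=14268, q=1121
i=9: a=1 ⇒ p=19601, q=1540
→ (19601, 1540).  Check: 19601²=384199201, 162·1540²=384199200, difference 1.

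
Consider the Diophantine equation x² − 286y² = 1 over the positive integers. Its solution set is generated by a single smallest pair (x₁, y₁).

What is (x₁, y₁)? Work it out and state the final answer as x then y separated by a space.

d=286: √d = [16; 1,10,3,3,2,3,3,10,1,32] (ℓ=10, even), read p_9/q_9
i=0: a=16 ⇒ p=16, q=1
i=1: a=1 ⇒ p=17, q=1
i=2: a=10 ⇒ p=186, q=11
…
i=4: a=3 ⇒ p=1911, q=113
…
i=6: a=3 ⇒ p=15102, q=893
i=7: a=3 ⇒ p=49703, q=2939
i=8: a=10 ⇒ p=512132, q=30283
i=9: a=1 ⇒ p=561835, q=33222
(x₁, y₁) = (561835, 33222);  561835² − 286·33222² = 1 ✓

561835 33222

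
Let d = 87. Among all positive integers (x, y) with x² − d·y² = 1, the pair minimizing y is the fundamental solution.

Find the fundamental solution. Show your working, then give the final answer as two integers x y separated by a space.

28 3

√87 = [9; 3,18, …], period ℓ=2 (even) → k=1
i=0: a=9 ⇒ p=9, q=1
i=1: a=3 ⇒ p=28, q=3
fundamental: x₁=28, y₁=3  (since 784 − 87·9 = 1)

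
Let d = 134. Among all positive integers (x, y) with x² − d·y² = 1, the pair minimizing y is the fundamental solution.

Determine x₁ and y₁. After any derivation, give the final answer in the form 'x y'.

√134 → a₀=11, period (1,1,2,1,3,…,1,1,22); ℓ=14 even so k=13
a_0=11:  p_0=11·1+0=11,  q_0=11·0+1=1
a_1=1:  p_1=1·11+1=12,  q_1=1·1+0=1
…
a_4=1:  p_4=1·58+23=81,  q_4=1·5+2=7
a_5=3:  p_5=3·81+58=301,  q_5=3·7+5=26
…
a_9=3:  p_9=3·4503+4121=17630,  q_9=3·389+356=1523
a_10=1:  p_10=1·17630+4503=22133,  q_10=1·1523+389=1912
…
a_12=1:  p_12=1·61896+22133=84029,  q_12=1·5347+1912=7259
a_13=1:  p_13=1·84029+61896=145925,  q_13=1·7259+5347=12606
→ (145925, 12606).  Check: 145925²=21294105625, 134·12606²=21294105624, difference 1.

145925 12606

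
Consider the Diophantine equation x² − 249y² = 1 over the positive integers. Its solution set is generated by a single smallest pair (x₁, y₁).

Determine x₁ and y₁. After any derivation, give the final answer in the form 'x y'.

d=249: √d = [15; 1,3,1,1,5,…,3,1,30] (ℓ=16, even), read p_15/q_15
a_0=15:  p_0=15·1+0=15,  q_0=15·0+1=1
…
a_2=3:  p_2=3·16+15=63,  q_2=3·1+1=4
a_3=1:  p_3=1·63+16=79,  q_3=1·4+1=5
…
a_5=5:  p_5=5·142+79=789,  q_5=5·9+5=50
a_6=1:  p_6=1·789+142=931,  q_6=1·50+9=59
a_7=3:  p_7=3·931+789=3582,  q_7=3·59+50=227
a_8=10:  p_8=10·3582+931=36751,  q_8=10·227+59=2329
…
a_10=1:  p_10=1·113835+36751=150586,  q_10=1·7214+2329=9543
a_11=5:  p_11=5·150586+113835=866765,  q_11=5·9543+7214=54929
a_12=1:  p_12=1·866765+150586=1017351,  q_12=1·54929+9543=64472
a_13=1:  p_13=1·1017351+866765=1884116,  q_13=1·64472+54929=119401
a_14=3:  p_14=3·1884116+1017351=6669699,  q_14=3·119401+64472=422675
a_15=1:  p_15=1·6669699+1884116=8553815,  q_15=1·422675+119401=542076
(x₁, y₁) = (8553815, 542076);  8553815² − 249·542076² = 1 ✓

8553815 542076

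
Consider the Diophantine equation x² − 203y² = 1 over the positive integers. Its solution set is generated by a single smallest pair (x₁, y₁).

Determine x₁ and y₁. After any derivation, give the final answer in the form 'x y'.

[14; 4,28] for √203; ℓ=2 ⇒ convergent index 1
step 0: (14, 1)  from 14·(1,0) + (0,1)
step 1: (57, 4)  from 4·(14,1) + (1,0)
→ (57, 4).  Check: 57²=3249, 203·4²=3248, difference 1.

57 4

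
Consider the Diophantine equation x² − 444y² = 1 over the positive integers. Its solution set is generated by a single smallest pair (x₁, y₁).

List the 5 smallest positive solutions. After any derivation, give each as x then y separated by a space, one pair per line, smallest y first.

[21; 14,42] for √444; ℓ=2 ⇒ convergent index 1
step 0: (21, 1)  from 21·(1,0) + (0,1)
step 1: (295, 14)  from 14·(21,1) + (1,0)
fundamental: x₁=295, y₁=14  (since 87025 − 444·196 = 1)
(295+14√444)^2 = 174049 + 8260√444
(295+14√444)^3 = 102688615 + 4873386√444
(295+14√444)^4 = 60586108801 + 2875289480√444
(295+14√444)^5 = 35745701503975 + 1696415919814√444

295 14
174049 8260
102688615 4873386
60586108801 2875289480
35745701503975 1696415919814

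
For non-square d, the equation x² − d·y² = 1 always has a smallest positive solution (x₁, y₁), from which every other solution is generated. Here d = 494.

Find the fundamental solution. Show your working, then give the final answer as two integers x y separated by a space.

73035 3286

d=494: √d = [22; 4,2,2,1,2,1,2,2,4,44] (ℓ=10, even), read p_9/q_9
k=0  a_k=22  p_k/q_k = 22/1
…
k=4  a_k=1  p_k/q_k = 689/31
…
k=8  a_k=2  p_k/q_k = 16514/743
k=9  a_k=4  p_k/q_k = 73035/3286
→ (73035, 3286).  Check: 73035²=5334111225, 494·3286²=5334111224, difference 1.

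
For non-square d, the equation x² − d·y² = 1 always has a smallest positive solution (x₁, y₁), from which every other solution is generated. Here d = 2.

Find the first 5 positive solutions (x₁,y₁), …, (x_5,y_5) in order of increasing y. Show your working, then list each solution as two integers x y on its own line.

d=2: √d = [1; 2] (ℓ=1, odd), read p_1/q_1
k=0  a_k=1  p_k/q_k = 1/1
k=1  a_k=2  p_k/q_k = 3/2
fundamental: x₁=3, y₁=2  (since 9 − 2·4 = 1)
(3+2√2)^2 = 17 + 12√2
(3+2√2)^3 = 99 + 70√2
(3+2√2)^4 = 577 + 408√2
(3+2√2)^5 = 3363 + 2378√2

3 2
17 12
99 70
577 408
3363 2378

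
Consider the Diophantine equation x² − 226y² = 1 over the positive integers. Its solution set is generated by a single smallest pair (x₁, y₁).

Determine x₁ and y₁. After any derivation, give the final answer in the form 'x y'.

451 30

√226 → a₀=15, period (30); ℓ=1 odd so k=1
a_0=15:  p_0=15·1+0=15,  q_0=15·0+1=1
a_1=30:  p_1=30·15+1=451,  q_1=30·1+0=30
→ (451, 30).  Check: 451²=203401, 226·30²=203400, difference 1.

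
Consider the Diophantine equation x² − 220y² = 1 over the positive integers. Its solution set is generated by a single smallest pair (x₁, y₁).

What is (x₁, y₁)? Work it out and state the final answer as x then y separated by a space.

d=220: √d = [14; 1,4,1,28] (ℓ=4, even), read p_3/q_3
a_0=14:  p_0=14·1+0=14,  q_0=14·0+1=1
a_1=1:  p_1=1·14+1=15,  q_1=1·1+0=1
a_2=4:  p_2=4·15+14=74,  q_2=4·1+1=5
a_3=1:  p_3=1·74+15=89,  q_3=1·5+1=6
(x₁, y₁) = (89, 6);  89² − 220·6² = 1 ✓

89 6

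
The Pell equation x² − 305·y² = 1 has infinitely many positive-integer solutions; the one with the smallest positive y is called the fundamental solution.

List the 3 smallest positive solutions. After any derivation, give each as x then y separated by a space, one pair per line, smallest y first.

489 28
478241 27384
467719209 26781524

[17; 2,6,2,34] for √305; ℓ=4 ⇒ convergent index 3
k=0  a_k=17  p_k/q_k = 17/1
k=1  a_k=2  p_k/q_k = 35/2
k=2  a_k=6  p_k/q_k = 227/13
k=3  a_k=2  p_k/q_k = 489/28
(x₁, y₁) = (489, 28);  489² − 305·28² = 1 ✓
(489+28√305)^2 = 478241 + 27384√305
(489+28√305)^3 = 467719209 + 26781524√305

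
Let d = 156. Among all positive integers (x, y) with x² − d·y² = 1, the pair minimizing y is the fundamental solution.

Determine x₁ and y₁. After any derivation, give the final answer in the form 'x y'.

25 2

√156 → a₀=12, period (2,24); ℓ=2 even so k=1
i=0: a=12 ⇒ p=12, q=1
i=1: a=2 ⇒ p=25, q=2
→ (25, 2).  Check: 25²=625, 156·2²=624, difference 1.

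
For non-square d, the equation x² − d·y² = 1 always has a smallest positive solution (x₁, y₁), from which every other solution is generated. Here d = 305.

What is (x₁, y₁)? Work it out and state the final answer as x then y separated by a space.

489 28

[17; 2,6,2,34] for √305; ℓ=4 ⇒ convergent index 3
step 0: (17, 1)  from 17·(1,0) + (0,1)
step 1: (35, 2)  from 2·(17,1) + (1,0)
step 2: (227, 13)  from 6·(35,2) + (17,1)
step 3: (489, 28)  from 2·(227,13) + (35,2)
(x₁, y₁) = (489, 28);  489² − 305·28² = 1 ✓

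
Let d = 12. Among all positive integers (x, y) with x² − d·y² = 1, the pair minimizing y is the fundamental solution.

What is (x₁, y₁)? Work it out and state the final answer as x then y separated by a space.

7 2

√12 = [3; 2,6, …], period ℓ=2 (even) → k=1
step 0: (3, 1)  from 3·(1,0) + (0,1)
step 1: (7, 2)  from 2·(3,1) + (1,0)
→ (7, 2).  Check: 7²=49, 12·2²=48, difference 1.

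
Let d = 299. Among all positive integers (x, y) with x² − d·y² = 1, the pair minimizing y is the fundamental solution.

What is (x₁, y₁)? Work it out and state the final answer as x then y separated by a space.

√299 = [17; 3,2,3,34, …], period ℓ=4 (even) → k=3
i=0: a=17 ⇒ p=17, q=1
…
i=2: a=2 ⇒ p=121, q=7
i=3: a=3 ⇒ p=415, q=24
→ (415, 24).  Check: 415²=172225, 299·24²=172224, difference 1.

415 24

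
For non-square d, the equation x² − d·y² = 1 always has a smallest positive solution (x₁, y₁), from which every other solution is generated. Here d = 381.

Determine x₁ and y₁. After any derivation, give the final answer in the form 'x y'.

√381 → a₀=19, period (1,1,12,1,1,38); ℓ=6 even so k=5
step 0: (19, 1)  from 19·(1,0) + (0,1)
step 1: (20, 1)  from 1·(19,1) + (1,0)
…
step 3: (488, 25)  from 12·(39,2) + (20,1)
step 4: (527, 27)  from 1·(488,25) + (39,2)
step 5: (1015, 52)  from 1·(527,27) + (488,25)
→ (1015, 52).  Check: 1015²=1030225, 381·52²=1030224, difference 1.

1015 52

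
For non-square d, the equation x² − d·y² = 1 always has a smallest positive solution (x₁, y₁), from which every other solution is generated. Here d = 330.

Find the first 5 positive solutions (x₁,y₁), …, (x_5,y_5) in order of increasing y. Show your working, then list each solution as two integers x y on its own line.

109 6
23761 1308
5179789 285138
1129170241 62158776
246153932749 13550328030

√330 = [18; 6,36, …], period ℓ=2 (even) → k=1
a_0=18:  p_0=18·1+0=18,  q_0=18·0+1=1
a_1=6:  p_1=6·18+1=109,  q_1=6·1+0=6
fundamental: x₁=109, y₁=6  (since 11881 − 330·36 = 1)
k=2:  x_2 = 109·109+330·6·6 = 23761,  y_2 = 109·6+6·109 = 1308
k=3:  x_3 = 109·23761+330·6·1308 = 5179789,  y_3 = 109·1308+6·23761 = 285138
k=4:  x_4 = 109·5179789+330·6·285138 = 1129170241,  y_4 = 109·285138+6·5179789 = 62158776
k=5:  x_5 = 109·1129170241+330·6·62158776 = 246153932749,  y_5 = 109·62158776+6·1129170241 = 13550328030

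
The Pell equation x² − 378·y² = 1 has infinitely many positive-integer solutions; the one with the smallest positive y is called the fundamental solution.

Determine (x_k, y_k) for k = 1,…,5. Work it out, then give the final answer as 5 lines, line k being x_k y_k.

8749 450
153090001 7874100
2678768828749 137781001350
46873096812360001 2410891953748200
820185445343906468749 42185787268905002250

d=378: √d = [19; 2,3,1,4,1,3,2,38] (ℓ=8, even), read p_7/q_7
k=0  a_k=19  p_k/q_k = 19/1
k=1  a_k=2  p_k/q_k = 39/2
…
k=3  a_k=1  p_k/q_k = 175/9
…
k=6  a_k=3  p_k/q_k = 3869/199
k=7  a_k=2  p_k/q_k = 8749/450
(x₁, y₁) = (8749, 450);  8749² − 378·450² = 1 ✓
k=2:  x_2 = 8749·8749+378·450·450 = 153090001,  y_2 = 8749·450+450·8749 = 7874100
k=3:  x_3 = 8749·153090001+378·450·7874100 = 2678768828749,  y_3 = 8749·7874100+450·153090001 = 137781001350
k=4:  x_4 = 8749·2678768828749+378·450·137781001350 = 46873096812360001,  y_4 = 8749·137781001350+450·2678768828749 = 2410891953748200
k=5:  x_5 = 8749·46873096812360001+378·450·2410891953748200 = 820185445343906468749,  y_5 = 8749·2410891953748200+450·46873096812360001 = 42185787268905002250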